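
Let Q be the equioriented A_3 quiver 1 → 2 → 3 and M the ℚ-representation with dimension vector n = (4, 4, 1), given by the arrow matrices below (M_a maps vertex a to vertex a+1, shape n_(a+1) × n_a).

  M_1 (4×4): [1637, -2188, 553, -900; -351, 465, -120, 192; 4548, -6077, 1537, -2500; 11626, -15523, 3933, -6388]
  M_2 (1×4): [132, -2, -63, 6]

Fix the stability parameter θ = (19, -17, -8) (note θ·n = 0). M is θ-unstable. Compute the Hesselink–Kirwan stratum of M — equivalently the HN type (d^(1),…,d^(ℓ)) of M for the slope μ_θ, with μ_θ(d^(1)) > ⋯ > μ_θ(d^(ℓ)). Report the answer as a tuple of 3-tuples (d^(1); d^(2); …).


Barcode: M ≅ I[1,1]^2, I[1,2], I[1,3], I[2,2]^2. HN layers by μ_θ (4 steps, strictly decreasing):
  μ^(1)=19; μ^(2)=1; μ^(3)=-2; μ^(4)=-17

((2, 0, 0); (1, 1, 0); (1, 1, 1); (0, 2, 0))


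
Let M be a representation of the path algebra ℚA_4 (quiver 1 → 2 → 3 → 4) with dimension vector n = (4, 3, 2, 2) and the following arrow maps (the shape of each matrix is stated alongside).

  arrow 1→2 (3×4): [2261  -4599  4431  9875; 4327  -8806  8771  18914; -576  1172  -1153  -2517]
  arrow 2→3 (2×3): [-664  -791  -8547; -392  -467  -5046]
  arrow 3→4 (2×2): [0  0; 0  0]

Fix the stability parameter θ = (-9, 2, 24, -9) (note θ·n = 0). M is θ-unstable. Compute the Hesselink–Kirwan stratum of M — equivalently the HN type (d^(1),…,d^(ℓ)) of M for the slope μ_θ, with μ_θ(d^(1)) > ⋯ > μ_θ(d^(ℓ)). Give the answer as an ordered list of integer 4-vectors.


Barcode: M ≅ I[1,1], I[1,2], I[1,3]^2, I[4,4]^2. HN layers by μ_θ (3 steps, strictly decreasing):
  μ^(1)=24; μ^(2)=2; μ^(3)=-9

((0, 0, 2, 0); (0, 3, 0, 0); (4, 0, 0, 2))


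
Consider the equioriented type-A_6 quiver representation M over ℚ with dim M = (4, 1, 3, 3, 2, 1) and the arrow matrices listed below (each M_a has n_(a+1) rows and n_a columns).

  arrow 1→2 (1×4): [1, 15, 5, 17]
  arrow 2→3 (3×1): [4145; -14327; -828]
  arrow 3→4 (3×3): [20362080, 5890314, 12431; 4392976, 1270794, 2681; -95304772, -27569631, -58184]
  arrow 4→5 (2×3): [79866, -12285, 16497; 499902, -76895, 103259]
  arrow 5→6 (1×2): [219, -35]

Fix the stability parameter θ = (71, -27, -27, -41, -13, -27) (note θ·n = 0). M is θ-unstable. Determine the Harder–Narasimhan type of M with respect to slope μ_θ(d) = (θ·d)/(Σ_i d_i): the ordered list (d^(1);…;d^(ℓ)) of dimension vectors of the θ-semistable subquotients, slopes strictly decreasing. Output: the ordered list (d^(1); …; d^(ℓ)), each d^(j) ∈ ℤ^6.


Interval decomposition of M: I[1,1]^3, I[1,6], I[3,3], I[3,4], I[4,4], I[5,5].
HN type (ℓ=6): μ^(1)=71; μ^(2)=-32/3; μ^(3)=-13; μ^(4)=-27; μ^(5)=-34; μ^(6)=-41

((3, 0, 0, 0, 0, 0); (1, 1, 1, 1, 1, 1); (0, 0, 0, 0, 1, 0); (0, 0, 1, 0, 0, 0); (0, 0, 1, 1, 0, 0); (0, 0, 0, 1, 0, 0))


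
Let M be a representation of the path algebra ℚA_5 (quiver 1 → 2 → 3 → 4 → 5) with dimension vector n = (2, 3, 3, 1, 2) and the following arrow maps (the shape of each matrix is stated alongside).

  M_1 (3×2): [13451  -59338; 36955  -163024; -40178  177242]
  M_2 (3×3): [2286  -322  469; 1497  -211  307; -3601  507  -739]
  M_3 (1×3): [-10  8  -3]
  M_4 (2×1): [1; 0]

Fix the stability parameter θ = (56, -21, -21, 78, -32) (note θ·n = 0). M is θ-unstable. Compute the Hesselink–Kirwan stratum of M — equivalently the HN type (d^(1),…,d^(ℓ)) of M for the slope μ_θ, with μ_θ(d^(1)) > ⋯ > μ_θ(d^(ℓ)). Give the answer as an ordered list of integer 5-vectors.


Interval decomposition of M: I[1,2], I[1,3], I[2,5], I[3,3], I[5,5].
HN type (ℓ=5): μ^(1)=23; μ^(2)=35/2; μ^(3)=14/3; μ^(4)=-21; μ^(5)=-32

((0, 0, 0, 1, 1); (1, 1, 0, 0, 0); (1, 1, 1, 0, 0); (0, 1, 2, 0, 0); (0, 0, 0, 0, 1))


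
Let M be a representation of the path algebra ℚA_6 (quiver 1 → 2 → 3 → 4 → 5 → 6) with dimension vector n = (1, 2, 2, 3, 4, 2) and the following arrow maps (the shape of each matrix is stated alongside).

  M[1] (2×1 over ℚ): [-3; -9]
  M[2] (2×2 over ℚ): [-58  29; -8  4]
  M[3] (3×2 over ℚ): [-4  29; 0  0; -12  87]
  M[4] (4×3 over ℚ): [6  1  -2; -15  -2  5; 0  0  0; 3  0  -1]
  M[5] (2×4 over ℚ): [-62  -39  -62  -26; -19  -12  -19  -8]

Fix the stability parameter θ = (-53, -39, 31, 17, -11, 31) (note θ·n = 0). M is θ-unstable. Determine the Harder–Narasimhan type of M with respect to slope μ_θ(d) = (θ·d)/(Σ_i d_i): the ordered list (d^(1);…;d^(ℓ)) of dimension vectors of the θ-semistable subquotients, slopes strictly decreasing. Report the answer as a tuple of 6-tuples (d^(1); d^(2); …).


Via rank(M_{q-1}∘⋯∘M_p): M ≅ I[1,3], I[2,2], I[3,4], I[4,6]^2, I[5,5]^2.
μ_θ-semistable layers: μ^(1)=31; μ^(2)=24; μ^(3)=3; μ^(4)=-11; μ^(5)=-39; μ^(6)=-53

((0, 0, 1, 0, 0, 2); (0, 0, 1, 1, 0, 0); (0, 0, 0, 2, 2, 0); (0, 0, 0, 0, 2, 0); (0, 2, 0, 0, 0, 0); (1, 0, 0, 0, 0, 0))


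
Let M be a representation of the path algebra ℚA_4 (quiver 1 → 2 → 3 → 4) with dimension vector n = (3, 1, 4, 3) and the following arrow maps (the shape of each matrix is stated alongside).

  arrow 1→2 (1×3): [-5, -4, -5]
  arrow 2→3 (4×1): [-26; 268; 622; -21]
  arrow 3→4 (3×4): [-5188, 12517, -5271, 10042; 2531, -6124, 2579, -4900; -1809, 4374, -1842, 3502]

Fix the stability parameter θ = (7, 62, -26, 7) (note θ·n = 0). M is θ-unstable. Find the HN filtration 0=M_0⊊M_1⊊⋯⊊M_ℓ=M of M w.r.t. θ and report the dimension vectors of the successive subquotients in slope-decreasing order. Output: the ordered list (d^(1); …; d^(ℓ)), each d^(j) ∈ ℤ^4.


Via rank(M_{q-1}∘⋯∘M_p): M ≅ I[1,1]^2, I[1,3], I[3,4]^3.
μ_θ-semistable layers: μ^(1)=18; μ^(2)=7; μ^(3)=-26

((0, 1, 1, 0); (3, 0, 0, 3); (0, 0, 3, 0))


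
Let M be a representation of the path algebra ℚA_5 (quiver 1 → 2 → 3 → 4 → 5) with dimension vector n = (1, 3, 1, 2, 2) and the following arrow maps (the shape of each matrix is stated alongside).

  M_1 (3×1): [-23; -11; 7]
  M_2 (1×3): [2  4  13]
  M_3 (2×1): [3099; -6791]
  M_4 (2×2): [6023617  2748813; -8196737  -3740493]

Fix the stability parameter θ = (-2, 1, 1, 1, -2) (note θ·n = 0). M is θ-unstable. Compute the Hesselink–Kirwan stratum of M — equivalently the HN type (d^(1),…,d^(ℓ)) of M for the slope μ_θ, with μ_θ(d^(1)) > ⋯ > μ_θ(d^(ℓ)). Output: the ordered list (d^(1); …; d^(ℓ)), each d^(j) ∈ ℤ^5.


Barcode: M ≅ I[1,4], I[2,2]^2, I[4,5], I[5,5]. HN layers by μ_θ (3 steps, strictly decreasing):
  μ^(1)=1; μ^(2)=-1/2; μ^(3)=-2

((0, 3, 1, 1, 0); (0, 0, 0, 1, 1); (1, 0, 0, 0, 1))


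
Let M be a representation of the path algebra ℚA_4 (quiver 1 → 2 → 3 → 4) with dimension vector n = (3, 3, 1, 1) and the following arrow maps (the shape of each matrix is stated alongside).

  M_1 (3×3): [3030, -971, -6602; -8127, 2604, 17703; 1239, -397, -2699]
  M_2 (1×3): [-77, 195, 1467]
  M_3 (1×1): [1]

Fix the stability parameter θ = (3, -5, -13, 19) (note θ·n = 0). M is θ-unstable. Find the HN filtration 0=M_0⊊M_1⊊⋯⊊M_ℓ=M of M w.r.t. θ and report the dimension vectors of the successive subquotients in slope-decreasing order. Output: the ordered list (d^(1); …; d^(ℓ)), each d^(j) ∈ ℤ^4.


Barcode: M ≅ I[1,1], I[1,2], I[1,4], I[2,2]. HN layers by μ_θ (4 steps, strictly decreasing):
  μ^(1)=19; μ^(2)=3; μ^(3)=-1; μ^(4)=-5

((0, 0, 0, 1); (1, 0, 0, 0); (1, 1, 0, 0); (1, 2, 1, 0))


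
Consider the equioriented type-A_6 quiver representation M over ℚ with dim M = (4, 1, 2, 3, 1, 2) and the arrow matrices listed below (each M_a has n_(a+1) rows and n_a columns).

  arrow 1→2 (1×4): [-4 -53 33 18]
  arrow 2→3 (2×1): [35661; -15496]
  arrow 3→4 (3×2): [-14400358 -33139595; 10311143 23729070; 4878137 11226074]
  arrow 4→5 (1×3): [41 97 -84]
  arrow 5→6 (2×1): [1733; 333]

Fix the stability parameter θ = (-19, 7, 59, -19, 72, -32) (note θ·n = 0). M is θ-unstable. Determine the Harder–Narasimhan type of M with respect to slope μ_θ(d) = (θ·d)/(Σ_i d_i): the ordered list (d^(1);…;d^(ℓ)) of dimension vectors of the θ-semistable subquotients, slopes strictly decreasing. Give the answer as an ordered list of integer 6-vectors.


Via rank(M_{q-1}∘⋯∘M_p): M ≅ I[1,1]^3, I[1,6], I[3,4], I[4,4], I[6,6].
μ_θ-semistable layers: μ^(1)=20; μ^(2)=7; μ^(3)=-19; μ^(4)=-32

((0, 0, 2, 2, 1, 1); (0, 1, 0, 0, 0, 0); (4, 0, 0, 1, 0, 0); (0, 0, 0, 0, 0, 1))


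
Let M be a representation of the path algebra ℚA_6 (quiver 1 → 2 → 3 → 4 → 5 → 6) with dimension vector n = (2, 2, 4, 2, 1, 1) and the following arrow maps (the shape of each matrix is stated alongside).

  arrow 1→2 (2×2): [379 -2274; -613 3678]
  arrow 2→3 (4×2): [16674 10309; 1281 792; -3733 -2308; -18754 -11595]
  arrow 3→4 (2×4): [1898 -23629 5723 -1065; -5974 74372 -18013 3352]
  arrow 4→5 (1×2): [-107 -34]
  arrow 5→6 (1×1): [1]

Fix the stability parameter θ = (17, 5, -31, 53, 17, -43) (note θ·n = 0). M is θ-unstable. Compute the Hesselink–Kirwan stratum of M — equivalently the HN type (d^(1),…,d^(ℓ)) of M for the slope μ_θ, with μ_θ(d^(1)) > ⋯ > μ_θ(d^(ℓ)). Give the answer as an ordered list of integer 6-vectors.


Via rank(M_{q-1}∘⋯∘M_p): M ≅ I[1,1], I[1,6], I[2,4], I[3,3]^2.
μ_θ-semistable layers: μ^(1)=53; μ^(2)=17; μ^(3)=9; μ^(4)=-3; μ^(5)=-13; μ^(6)=-31

((0, 0, 0, 1, 0, 0); (1, 0, 0, 0, 0, 0); (0, 0, 0, 1, 1, 1); (1, 1, 1, 0, 0, 0); (0, 1, 1, 0, 0, 0); (0, 0, 2, 0, 0, 0))


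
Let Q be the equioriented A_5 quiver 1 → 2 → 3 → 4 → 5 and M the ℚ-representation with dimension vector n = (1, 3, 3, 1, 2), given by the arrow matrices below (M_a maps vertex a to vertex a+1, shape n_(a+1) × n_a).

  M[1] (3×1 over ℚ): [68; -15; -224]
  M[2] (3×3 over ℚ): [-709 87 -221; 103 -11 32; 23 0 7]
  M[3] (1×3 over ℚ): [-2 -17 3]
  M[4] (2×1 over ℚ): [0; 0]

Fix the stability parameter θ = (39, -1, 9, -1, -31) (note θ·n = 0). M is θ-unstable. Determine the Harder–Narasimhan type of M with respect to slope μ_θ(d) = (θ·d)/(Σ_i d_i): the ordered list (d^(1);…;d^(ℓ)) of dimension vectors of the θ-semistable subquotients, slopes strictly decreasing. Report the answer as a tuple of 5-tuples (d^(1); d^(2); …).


Interval decomposition of M: I[1,4], I[2,3]^2, I[5,5]^2.
HN type (ℓ=4): μ^(1)=23/2; μ^(2)=9; μ^(3)=-1; μ^(4)=-31

((1, 1, 1, 1, 0); (0, 0, 2, 0, 0); (0, 2, 0, 0, 0); (0, 0, 0, 0, 2))


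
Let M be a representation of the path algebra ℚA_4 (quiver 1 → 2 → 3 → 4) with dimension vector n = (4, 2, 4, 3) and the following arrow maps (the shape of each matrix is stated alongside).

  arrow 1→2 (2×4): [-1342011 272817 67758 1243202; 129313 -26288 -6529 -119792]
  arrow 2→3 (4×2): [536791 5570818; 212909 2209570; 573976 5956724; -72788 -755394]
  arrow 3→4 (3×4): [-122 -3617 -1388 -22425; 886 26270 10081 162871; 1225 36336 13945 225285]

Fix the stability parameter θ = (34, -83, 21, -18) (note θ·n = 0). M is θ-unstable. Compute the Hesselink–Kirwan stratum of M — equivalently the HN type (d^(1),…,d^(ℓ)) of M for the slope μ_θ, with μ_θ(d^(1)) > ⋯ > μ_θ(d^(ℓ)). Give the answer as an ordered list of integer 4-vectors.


Via rank(M_{q-1}∘⋯∘M_p): M ≅ I[1,1]^2, I[1,4]^2, I[3,3], I[3,4].
μ_θ-semistable layers: μ^(1)=34; μ^(2)=21; μ^(3)=3/2; μ^(4)=-49/2

((2, 0, 0, 0); (0, 0, 1, 0); (0, 0, 3, 3); (2, 2, 0, 0))


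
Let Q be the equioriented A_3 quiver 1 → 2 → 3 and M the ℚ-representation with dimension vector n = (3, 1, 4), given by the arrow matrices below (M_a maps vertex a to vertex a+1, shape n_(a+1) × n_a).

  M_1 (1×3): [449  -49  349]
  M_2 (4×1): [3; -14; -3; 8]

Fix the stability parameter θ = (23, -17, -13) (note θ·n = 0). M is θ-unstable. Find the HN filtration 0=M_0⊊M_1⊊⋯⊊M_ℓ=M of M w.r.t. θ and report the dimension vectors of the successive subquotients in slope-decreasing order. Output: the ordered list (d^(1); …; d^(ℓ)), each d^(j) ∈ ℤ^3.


Via rank(M_{q-1}∘⋯∘M_p): M ≅ I[1,1]^2, I[1,3], I[3,3]^3.
μ_θ-semistable layers: μ^(1)=23; μ^(2)=-7/3; μ^(3)=-13

((2, 0, 0); (1, 1, 1); (0, 0, 3))


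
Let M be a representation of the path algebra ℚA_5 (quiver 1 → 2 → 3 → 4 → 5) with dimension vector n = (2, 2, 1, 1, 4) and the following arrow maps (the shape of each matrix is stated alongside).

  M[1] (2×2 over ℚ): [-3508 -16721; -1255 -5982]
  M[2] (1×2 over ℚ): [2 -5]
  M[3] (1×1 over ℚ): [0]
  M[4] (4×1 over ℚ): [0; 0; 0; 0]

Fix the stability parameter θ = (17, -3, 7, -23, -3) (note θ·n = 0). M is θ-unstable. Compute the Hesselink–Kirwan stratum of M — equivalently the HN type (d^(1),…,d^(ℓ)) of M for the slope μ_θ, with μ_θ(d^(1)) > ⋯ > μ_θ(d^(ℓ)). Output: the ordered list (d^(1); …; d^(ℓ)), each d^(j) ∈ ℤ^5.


Barcode: M ≅ I[1,2], I[1,3], I[4,4], I[5,5]^4. HN layers by μ_θ (3 steps, strictly decreasing):
  μ^(1)=7; μ^(2)=-3; μ^(3)=-23

((2, 2, 1, 0, 0); (0, 0, 0, 0, 4); (0, 0, 0, 1, 0))


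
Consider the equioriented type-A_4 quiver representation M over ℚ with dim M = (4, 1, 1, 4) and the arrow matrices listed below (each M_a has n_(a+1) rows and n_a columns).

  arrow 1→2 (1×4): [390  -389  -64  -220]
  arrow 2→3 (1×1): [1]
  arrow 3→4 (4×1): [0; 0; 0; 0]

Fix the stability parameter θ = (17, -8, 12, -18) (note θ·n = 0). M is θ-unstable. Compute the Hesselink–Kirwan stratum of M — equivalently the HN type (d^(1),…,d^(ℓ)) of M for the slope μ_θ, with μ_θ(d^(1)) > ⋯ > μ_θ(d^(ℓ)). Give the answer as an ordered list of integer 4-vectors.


Interval decomposition of M: I[1,1]^3, I[1,3], I[4,4]^4.
HN type (ℓ=4): μ^(1)=17; μ^(2)=12; μ^(3)=9/2; μ^(4)=-18

((3, 0, 0, 0); (0, 0, 1, 0); (1, 1, 0, 0); (0, 0, 0, 4))


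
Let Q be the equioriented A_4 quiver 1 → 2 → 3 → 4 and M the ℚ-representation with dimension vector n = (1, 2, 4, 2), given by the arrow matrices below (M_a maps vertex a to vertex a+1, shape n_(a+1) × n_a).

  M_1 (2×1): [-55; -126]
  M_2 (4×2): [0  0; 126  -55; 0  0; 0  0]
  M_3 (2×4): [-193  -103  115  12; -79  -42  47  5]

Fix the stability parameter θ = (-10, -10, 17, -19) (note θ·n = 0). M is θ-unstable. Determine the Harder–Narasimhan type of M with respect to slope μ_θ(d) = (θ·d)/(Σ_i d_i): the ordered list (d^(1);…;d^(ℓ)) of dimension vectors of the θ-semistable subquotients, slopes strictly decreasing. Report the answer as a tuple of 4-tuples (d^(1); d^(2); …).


Barcode: M ≅ I[1,2], I[2,4], I[3,3]^2, I[3,4]. HN layers by μ_θ (3 steps, strictly decreasing):
  μ^(1)=17; μ^(2)=-1; μ^(3)=-10

((0, 0, 2, 0); (0, 0, 2, 2); (1, 2, 0, 0))


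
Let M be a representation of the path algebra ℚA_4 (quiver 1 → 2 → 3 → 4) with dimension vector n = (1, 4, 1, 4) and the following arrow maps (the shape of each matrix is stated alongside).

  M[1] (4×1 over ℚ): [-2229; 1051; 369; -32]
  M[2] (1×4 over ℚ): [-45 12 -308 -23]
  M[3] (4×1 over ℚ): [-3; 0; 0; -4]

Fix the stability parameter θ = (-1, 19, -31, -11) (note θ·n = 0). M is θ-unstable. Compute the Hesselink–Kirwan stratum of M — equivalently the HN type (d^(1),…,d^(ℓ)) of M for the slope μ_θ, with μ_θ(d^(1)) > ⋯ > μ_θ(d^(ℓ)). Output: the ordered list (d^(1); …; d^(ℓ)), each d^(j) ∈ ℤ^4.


Barcode: M ≅ I[1,4], I[2,2]^3, I[4,4]^3. HN layers by μ_θ (3 steps, strictly decreasing):
  μ^(1)=19; μ^(2)=-6; μ^(3)=-11

((0, 3, 0, 0); (1, 1, 1, 1); (0, 0, 0, 3))


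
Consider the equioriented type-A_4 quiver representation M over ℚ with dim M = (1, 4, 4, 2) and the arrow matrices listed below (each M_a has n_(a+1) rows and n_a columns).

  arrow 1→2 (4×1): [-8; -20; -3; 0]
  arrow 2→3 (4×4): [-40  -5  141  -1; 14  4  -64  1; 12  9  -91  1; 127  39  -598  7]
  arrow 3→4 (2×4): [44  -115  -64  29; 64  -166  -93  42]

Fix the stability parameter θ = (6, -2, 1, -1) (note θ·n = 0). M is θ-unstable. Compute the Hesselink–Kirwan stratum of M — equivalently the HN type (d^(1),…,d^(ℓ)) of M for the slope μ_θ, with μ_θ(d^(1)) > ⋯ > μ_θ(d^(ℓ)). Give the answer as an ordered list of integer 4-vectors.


Via rank(M_{q-1}∘⋯∘M_p): M ≅ I[1,4], I[2,3]^2, I[2,4].
μ_θ-semistable layers: μ^(1)=1; μ^(2)=0; μ^(3)=-2

((1, 1, 3, 1); (0, 0, 1, 1); (0, 3, 0, 0))


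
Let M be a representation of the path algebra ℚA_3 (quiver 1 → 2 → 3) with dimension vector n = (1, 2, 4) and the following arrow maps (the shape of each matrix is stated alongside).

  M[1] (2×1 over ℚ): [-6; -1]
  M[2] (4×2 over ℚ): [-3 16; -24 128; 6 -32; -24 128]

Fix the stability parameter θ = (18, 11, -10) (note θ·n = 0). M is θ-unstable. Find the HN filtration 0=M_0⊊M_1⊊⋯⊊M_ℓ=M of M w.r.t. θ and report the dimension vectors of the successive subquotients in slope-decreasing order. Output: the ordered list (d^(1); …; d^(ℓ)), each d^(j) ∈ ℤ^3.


Via rank(M_{q-1}∘⋯∘M_p): M ≅ I[1,3], I[2,2], I[3,3]^3.
μ_θ-semistable layers: μ^(1)=11; μ^(2)=19/3; μ^(3)=-10

((0, 1, 0); (1, 1, 1); (0, 0, 3))


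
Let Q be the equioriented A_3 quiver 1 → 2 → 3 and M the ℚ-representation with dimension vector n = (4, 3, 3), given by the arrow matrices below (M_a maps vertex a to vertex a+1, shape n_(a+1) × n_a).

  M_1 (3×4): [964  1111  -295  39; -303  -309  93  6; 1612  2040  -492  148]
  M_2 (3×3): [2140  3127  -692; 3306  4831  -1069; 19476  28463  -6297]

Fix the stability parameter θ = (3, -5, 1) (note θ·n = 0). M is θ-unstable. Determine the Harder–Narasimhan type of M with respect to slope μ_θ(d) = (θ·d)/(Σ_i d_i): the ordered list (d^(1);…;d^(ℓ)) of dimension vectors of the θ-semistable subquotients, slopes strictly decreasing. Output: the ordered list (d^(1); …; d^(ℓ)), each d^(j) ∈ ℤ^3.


Interval decomposition of M: I[1,1], I[1,3]^3.
HN type (ℓ=3): μ^(1)=3; μ^(2)=1; μ^(3)=-1

((1, 0, 0); (0, 0, 3); (3, 3, 0))


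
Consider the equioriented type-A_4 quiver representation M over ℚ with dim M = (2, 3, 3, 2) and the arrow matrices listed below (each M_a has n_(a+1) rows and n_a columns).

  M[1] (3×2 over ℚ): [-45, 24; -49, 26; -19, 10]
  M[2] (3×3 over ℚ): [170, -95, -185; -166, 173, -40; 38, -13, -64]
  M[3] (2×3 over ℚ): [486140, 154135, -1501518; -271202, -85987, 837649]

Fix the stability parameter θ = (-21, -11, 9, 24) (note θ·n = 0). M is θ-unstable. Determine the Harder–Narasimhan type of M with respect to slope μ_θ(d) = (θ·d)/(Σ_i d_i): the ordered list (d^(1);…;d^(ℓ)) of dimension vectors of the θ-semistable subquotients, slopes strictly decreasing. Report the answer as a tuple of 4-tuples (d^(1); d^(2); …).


Barcode: M ≅ I[1,2], I[1,4], I[2,4], I[3,3]. HN layers by μ_θ (4 steps, strictly decreasing):
  μ^(1)=24; μ^(2)=9; μ^(3)=-11; μ^(4)=-21

((0, 0, 0, 2); (0, 0, 3, 0); (0, 3, 0, 0); (2, 0, 0, 0))


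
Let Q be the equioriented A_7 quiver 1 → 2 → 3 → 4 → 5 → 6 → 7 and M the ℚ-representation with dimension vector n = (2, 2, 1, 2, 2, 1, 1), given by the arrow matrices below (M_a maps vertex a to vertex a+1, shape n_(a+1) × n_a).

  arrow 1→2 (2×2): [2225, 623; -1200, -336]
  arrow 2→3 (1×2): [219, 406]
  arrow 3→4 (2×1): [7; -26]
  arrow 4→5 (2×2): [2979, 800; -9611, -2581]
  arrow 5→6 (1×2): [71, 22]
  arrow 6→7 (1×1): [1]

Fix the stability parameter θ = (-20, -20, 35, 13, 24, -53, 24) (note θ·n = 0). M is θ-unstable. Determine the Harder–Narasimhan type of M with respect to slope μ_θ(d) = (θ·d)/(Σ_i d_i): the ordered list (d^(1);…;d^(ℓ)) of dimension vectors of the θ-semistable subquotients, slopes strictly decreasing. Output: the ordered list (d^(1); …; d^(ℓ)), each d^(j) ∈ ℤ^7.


Barcode: M ≅ I[1,1], I[1,7], I[2,2], I[4,5]. HN layers by μ_θ (4 steps, strictly decreasing):
  μ^(1)=24; μ^(2)=13; μ^(3)=19/4; μ^(4)=-20

((0, 0, 0, 0, 1, 0, 1); (0, 0, 0, 1, 0, 0, 0); (0, 0, 1, 1, 1, 1, 0); (2, 2, 0, 0, 0, 0, 0))


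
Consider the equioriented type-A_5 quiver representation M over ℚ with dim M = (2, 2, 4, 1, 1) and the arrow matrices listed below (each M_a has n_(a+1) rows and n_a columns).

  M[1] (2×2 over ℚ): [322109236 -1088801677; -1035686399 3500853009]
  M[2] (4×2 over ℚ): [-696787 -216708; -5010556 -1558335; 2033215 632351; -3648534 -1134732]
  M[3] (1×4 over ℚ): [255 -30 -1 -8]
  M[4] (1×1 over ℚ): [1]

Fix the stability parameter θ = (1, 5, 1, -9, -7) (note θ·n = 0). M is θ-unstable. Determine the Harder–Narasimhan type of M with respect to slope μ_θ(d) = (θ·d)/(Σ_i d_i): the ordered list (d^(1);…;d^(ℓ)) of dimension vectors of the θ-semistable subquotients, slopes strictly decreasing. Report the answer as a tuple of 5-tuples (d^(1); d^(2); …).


Via rank(M_{q-1}∘⋯∘M_p): M ≅ I[1,3], I[1,5], I[3,3]^2.
μ_θ-semistable layers: μ^(1)=3; μ^(2)=1; μ^(3)=-9/5

((0, 1, 1, 0, 0); (1, 0, 2, 0, 0); (1, 1, 1, 1, 1))


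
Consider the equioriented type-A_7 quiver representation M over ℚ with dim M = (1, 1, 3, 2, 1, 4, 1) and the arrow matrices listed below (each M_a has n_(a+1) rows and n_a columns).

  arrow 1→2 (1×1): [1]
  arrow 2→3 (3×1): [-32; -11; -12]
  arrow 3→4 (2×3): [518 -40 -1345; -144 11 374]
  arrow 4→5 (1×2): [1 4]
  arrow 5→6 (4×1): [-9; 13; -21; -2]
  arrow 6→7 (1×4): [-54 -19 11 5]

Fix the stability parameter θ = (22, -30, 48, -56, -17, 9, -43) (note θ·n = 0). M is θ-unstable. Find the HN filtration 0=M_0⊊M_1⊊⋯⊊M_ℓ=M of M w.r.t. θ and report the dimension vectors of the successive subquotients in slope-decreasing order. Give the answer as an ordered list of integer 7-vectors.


Via rank(M_{q-1}∘⋯∘M_p): M ≅ I[1,4], I[3,3], I[3,7], I[6,6]^3.
μ_θ-semistable layers: μ^(1)=48; μ^(2)=9; μ^(3)=-4; μ^(4)=-59/5

((0, 0, 1, 0, 0, 0, 0); (0, 0, 0, 0, 0, 3, 0); (1, 1, 1, 1, 0, 0, 0); (0, 0, 1, 1, 1, 1, 1))


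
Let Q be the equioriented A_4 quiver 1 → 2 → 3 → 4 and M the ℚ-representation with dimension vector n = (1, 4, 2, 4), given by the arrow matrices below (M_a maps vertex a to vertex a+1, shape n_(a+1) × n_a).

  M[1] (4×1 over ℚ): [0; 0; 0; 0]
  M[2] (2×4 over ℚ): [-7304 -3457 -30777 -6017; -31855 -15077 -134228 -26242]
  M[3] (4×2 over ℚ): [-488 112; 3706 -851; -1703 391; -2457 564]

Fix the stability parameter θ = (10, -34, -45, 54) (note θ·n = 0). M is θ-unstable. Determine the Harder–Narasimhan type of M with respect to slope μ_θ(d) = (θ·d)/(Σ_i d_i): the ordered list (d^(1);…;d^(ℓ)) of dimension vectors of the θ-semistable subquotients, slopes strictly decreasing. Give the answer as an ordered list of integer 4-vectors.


Via rank(M_{q-1}∘⋯∘M_p): M ≅ I[1,1], I[2,2]^2, I[2,4]^2, I[4,4]^2.
μ_θ-semistable layers: μ^(1)=54; μ^(2)=10; μ^(3)=-34; μ^(4)=-79/2

((0, 0, 0, 4); (1, 0, 0, 0); (0, 2, 0, 0); (0, 2, 2, 0))


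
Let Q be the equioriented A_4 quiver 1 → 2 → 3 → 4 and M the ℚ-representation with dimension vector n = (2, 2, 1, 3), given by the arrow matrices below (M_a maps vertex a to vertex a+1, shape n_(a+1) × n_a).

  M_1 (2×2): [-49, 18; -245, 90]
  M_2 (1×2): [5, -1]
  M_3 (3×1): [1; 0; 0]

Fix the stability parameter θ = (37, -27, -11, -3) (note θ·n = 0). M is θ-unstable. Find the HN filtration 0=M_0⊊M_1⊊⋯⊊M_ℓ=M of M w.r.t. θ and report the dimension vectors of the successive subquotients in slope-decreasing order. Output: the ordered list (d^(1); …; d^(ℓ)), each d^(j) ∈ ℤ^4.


Via rank(M_{q-1}∘⋯∘M_p): M ≅ I[1,1], I[1,2], I[2,4], I[4,4]^2.
μ_θ-semistable layers: μ^(1)=37; μ^(2)=5; μ^(3)=-3; μ^(4)=-11; μ^(5)=-27

((1, 0, 0, 0); (1, 1, 0, 0); (0, 0, 0, 3); (0, 0, 1, 0); (0, 1, 0, 0))


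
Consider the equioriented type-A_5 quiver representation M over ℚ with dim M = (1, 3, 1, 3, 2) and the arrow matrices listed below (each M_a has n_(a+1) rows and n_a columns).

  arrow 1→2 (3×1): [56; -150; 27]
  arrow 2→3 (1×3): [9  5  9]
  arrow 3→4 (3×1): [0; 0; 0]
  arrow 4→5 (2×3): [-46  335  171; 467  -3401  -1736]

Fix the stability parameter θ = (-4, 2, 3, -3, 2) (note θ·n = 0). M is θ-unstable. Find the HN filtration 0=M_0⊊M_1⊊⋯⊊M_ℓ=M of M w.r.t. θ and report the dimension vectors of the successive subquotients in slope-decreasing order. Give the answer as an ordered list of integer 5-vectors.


Via rank(M_{q-1}∘⋯∘M_p): M ≅ I[1,3], I[2,2]^2, I[4,4], I[4,5]^2.
μ_θ-semistable layers: μ^(1)=3; μ^(2)=2; μ^(3)=-3; μ^(4)=-4

((0, 0, 1, 0, 0); (0, 3, 0, 0, 2); (0, 0, 0, 3, 0); (1, 0, 0, 0, 0))


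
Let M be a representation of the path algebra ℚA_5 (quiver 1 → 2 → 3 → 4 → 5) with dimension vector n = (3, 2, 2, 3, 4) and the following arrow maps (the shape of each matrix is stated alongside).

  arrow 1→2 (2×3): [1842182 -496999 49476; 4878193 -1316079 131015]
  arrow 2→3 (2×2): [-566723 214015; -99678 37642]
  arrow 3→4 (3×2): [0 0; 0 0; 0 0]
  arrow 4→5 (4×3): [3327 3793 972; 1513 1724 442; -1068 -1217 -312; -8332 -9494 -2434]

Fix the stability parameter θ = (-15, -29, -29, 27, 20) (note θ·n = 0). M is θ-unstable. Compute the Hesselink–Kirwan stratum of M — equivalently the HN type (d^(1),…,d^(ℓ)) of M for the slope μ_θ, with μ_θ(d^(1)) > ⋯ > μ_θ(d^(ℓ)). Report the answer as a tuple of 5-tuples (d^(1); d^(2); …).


Barcode: M ≅ I[1,1], I[1,3]^2, I[4,5]^3, I[5,5]. HN layers by μ_θ (4 steps, strictly decreasing):
  μ^(1)=47/2; μ^(2)=20; μ^(3)=-15; μ^(4)=-73/3

((0, 0, 0, 3, 3); (0, 0, 0, 0, 1); (1, 0, 0, 0, 0); (2, 2, 2, 0, 0))


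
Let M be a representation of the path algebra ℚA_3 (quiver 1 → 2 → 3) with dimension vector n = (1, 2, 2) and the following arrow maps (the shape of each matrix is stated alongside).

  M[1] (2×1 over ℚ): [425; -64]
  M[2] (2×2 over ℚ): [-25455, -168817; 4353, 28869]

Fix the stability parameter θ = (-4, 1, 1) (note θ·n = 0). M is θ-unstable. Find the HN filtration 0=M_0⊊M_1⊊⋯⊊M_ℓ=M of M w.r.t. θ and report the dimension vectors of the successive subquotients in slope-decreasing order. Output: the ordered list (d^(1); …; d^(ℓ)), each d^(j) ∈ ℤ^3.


Interval decomposition of M: I[1,3], I[2,3].
HN type (ℓ=2): μ^(1)=1; μ^(2)=-4

((0, 2, 2); (1, 0, 0))


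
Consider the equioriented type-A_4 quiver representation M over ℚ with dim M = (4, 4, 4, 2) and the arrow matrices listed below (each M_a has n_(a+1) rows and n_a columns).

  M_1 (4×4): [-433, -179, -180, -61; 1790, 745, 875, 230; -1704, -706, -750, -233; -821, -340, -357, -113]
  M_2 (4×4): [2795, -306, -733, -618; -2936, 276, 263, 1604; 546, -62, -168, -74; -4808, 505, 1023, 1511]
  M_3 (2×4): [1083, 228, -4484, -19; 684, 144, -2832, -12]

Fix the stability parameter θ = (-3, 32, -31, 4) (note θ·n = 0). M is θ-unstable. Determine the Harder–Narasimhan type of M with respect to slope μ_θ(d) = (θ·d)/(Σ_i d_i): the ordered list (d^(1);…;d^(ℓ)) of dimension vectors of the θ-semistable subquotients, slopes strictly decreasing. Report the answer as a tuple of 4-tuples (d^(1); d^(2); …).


Interval decomposition of M: I[1,1], I[1,2], I[1,3]^2, I[2,4], I[3,3], I[4,4].
HN type (ℓ=5): μ^(1)=32; μ^(2)=4; μ^(3)=1/2; μ^(4)=-3; μ^(5)=-31

((0, 1, 0, 0); (0, 0, 0, 2); (0, 3, 3, 0); (4, 0, 0, 0); (0, 0, 1, 0))


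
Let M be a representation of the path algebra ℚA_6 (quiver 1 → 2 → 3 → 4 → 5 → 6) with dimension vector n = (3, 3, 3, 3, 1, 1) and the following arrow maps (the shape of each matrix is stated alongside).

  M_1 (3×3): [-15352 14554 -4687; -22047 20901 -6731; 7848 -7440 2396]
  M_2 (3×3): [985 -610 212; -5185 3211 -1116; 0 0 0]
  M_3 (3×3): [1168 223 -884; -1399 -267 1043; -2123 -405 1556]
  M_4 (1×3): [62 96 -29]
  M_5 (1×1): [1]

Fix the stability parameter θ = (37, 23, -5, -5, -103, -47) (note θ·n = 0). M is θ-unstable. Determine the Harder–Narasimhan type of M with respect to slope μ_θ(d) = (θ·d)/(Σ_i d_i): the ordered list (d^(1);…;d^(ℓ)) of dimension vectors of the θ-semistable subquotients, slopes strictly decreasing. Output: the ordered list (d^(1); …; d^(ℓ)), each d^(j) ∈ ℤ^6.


Via rank(M_{q-1}∘⋯∘M_p): M ≅ I[1,1], I[1,4], I[1,6], I[2,2], I[3,4].
μ_θ-semistable layers: μ^(1)=37; μ^(2)=23; μ^(3)=25/2; μ^(4)=-5; μ^(5)=-50/3

((1, 0, 0, 0, 0, 0); (0, 1, 0, 0, 0, 0); (1, 1, 1, 1, 0, 0); (0, 0, 1, 1, 0, 0); (1, 1, 1, 1, 1, 1))


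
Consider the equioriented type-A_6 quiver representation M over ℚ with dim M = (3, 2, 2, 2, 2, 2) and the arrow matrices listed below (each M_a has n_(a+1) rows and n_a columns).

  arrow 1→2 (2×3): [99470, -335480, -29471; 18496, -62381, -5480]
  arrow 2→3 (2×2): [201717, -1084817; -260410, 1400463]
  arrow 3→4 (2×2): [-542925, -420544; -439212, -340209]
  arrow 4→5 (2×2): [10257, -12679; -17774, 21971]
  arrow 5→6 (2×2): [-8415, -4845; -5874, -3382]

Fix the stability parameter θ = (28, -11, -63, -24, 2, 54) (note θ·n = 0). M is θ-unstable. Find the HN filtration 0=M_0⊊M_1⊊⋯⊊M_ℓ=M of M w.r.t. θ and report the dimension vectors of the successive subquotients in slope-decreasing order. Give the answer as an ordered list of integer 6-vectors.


Barcode: M ≅ I[1,1], I[1,5], I[1,6], I[6,6]. HN layers by μ_θ (4 steps, strictly decreasing):
  μ^(1)=54; μ^(2)=28; μ^(3)=2; μ^(4)=-35/2

((0, 0, 0, 0, 0, 2); (1, 0, 0, 0, 0, 0); (0, 0, 0, 0, 2, 0); (2, 2, 2, 2, 0, 0))


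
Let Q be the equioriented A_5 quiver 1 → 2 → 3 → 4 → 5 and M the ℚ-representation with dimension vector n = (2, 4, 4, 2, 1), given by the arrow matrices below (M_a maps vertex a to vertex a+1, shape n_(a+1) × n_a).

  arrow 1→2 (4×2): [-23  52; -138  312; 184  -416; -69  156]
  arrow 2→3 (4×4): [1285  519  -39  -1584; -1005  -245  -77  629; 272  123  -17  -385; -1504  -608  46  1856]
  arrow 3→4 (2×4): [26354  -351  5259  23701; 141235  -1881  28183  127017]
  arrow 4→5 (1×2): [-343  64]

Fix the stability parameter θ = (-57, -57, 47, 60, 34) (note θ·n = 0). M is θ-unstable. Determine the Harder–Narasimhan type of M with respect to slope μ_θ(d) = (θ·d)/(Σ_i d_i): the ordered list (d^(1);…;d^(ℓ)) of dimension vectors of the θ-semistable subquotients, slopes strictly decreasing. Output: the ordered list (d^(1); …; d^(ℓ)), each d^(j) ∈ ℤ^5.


Barcode: M ≅ I[1,1], I[1,5], I[2,3]^2, I[2,4]. HN layers by μ_θ (3 steps, strictly decreasing):
  μ^(1)=60; μ^(2)=47; μ^(3)=-57

((0, 0, 0, 1, 0); (0, 0, 4, 1, 1); (2, 4, 0, 0, 0))


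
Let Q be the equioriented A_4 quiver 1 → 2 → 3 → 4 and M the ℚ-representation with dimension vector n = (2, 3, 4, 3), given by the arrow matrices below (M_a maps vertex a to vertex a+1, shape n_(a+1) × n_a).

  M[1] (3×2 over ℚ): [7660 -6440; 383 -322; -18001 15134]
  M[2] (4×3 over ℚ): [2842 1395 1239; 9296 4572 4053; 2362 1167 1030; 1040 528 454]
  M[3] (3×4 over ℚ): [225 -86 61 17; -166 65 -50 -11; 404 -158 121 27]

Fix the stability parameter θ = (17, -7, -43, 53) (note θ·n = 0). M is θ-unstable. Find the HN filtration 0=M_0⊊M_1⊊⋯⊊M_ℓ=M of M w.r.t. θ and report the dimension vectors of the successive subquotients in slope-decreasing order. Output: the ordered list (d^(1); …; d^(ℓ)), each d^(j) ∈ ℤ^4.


Interval decomposition of M: I[1,1], I[1,4], I[2,2], I[2,4], I[3,3], I[3,4].
HN type (ℓ=6): μ^(1)=53; μ^(2)=17; μ^(3)=-7; μ^(4)=-11; μ^(5)=-25; μ^(6)=-43

((0, 0, 0, 3); (1, 0, 0, 0); (0, 1, 0, 0); (1, 1, 1, 0); (0, 1, 1, 0); (0, 0, 2, 0))


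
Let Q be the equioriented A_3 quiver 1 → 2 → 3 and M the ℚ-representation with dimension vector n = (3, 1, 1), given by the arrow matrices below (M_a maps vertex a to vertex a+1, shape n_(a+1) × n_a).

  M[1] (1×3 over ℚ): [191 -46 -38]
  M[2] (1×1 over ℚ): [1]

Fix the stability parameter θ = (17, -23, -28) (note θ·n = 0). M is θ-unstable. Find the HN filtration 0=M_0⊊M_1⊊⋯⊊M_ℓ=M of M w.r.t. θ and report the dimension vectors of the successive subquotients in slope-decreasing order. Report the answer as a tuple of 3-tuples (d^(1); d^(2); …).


Via rank(M_{q-1}∘⋯∘M_p): M ≅ I[1,1]^2, I[1,3].
μ_θ-semistable layers: μ^(1)=17; μ^(2)=-34/3

((2, 0, 0); (1, 1, 1))


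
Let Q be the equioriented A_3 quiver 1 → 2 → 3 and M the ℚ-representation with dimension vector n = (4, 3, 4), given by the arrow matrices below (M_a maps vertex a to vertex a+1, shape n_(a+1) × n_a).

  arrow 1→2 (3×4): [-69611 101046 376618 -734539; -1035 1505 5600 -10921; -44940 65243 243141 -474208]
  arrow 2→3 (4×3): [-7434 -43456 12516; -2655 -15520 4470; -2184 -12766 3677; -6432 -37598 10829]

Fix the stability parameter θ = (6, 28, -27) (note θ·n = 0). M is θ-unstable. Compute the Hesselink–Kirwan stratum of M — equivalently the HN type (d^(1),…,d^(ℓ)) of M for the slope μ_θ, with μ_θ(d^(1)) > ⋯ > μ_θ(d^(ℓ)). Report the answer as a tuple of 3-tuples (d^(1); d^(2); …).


Interval decomposition of M: I[1,1], I[1,2], I[1,3]^2, I[3,3]^2.
HN type (ℓ=4): μ^(1)=28; μ^(2)=6; μ^(3)=7/3; μ^(4)=-27

((0, 1, 0); (2, 0, 0); (2, 2, 2); (0, 0, 2))


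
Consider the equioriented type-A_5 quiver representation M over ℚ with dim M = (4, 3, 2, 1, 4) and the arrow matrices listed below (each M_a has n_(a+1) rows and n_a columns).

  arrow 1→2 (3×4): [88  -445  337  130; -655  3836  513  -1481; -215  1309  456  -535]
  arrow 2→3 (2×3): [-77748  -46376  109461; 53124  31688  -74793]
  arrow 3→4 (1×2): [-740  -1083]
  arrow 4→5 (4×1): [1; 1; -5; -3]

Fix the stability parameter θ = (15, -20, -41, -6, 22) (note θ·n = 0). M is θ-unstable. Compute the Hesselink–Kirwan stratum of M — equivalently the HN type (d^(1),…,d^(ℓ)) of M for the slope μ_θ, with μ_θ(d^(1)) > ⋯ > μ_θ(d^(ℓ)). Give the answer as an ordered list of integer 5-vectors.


Interval decomposition of M: I[1,1], I[1,2]^2, I[1,5], I[3,3], I[5,5]^3.
HN type (ℓ=6): μ^(1)=22; μ^(2)=15; μ^(3)=-5/2; μ^(4)=-6; μ^(5)=-46/3; μ^(6)=-41

((0, 0, 0, 0, 4); (1, 0, 0, 0, 0); (2, 2, 0, 0, 0); (0, 0, 0, 1, 0); (1, 1, 1, 0, 0); (0, 0, 1, 0, 0))


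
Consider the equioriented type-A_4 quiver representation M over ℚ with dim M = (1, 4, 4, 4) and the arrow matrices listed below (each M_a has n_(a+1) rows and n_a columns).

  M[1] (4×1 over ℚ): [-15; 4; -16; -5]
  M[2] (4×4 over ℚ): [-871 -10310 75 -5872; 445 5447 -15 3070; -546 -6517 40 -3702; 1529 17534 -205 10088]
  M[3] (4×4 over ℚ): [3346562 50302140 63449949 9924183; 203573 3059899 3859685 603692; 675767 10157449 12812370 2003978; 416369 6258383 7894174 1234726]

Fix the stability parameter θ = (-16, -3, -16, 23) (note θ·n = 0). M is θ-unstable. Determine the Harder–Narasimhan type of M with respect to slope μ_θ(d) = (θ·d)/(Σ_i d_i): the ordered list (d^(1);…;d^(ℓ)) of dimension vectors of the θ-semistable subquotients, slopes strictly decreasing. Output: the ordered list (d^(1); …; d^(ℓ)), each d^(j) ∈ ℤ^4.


Barcode: M ≅ I[1,4], I[2,2]^2, I[2,4], I[3,3], I[3,4], I[4,4]. HN layers by μ_θ (4 steps, strictly decreasing):
  μ^(1)=23; μ^(2)=-3; μ^(3)=-19/2; μ^(4)=-16

((0, 0, 0, 4); (0, 2, 0, 0); (0, 2, 2, 0); (1, 0, 2, 0))


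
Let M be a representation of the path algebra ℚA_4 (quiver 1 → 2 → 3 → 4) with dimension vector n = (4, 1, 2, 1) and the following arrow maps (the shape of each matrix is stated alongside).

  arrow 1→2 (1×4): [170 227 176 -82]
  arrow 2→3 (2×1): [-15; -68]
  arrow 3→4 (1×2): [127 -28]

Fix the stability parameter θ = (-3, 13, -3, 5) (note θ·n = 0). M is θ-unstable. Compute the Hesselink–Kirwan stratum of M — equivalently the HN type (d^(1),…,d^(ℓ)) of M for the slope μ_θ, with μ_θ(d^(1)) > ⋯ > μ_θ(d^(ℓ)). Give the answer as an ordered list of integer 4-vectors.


Via rank(M_{q-1}∘⋯∘M_p): M ≅ I[1,1]^3, I[1,4], I[3,3].
μ_θ-semistable layers: μ^(1)=5; μ^(2)=-3

((0, 1, 1, 1); (4, 0, 1, 0))


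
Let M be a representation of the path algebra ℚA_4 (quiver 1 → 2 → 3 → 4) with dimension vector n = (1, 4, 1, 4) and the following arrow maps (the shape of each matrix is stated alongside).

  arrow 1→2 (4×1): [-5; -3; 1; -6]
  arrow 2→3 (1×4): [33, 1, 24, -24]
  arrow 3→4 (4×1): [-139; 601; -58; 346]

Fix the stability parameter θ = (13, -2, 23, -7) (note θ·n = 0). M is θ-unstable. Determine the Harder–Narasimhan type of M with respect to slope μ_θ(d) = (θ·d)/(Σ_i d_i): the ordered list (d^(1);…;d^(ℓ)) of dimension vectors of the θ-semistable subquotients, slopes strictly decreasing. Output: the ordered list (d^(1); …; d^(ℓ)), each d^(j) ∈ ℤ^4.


Interval decomposition of M: I[1,2], I[2,2]^2, I[2,4], I[4,4]^3.
HN type (ℓ=4): μ^(1)=8; μ^(2)=11/2; μ^(3)=-2; μ^(4)=-7

((0, 0, 1, 1); (1, 1, 0, 0); (0, 3, 0, 0); (0, 0, 0, 3))


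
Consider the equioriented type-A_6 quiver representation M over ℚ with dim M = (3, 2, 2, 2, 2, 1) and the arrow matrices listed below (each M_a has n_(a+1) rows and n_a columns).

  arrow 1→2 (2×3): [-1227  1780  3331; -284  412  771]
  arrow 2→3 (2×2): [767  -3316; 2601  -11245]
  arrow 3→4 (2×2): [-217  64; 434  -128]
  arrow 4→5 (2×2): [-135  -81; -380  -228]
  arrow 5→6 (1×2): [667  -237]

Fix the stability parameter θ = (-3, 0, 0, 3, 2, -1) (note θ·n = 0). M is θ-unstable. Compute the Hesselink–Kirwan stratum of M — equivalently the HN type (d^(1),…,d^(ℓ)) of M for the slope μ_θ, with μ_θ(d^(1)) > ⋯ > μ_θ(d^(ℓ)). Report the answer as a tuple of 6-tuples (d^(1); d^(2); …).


Barcode: M ≅ I[1,1], I[1,3], I[1,6], I[4,4], I[5,5]. HN layers by μ_θ (5 steps, strictly decreasing):
  μ^(1)=3; μ^(2)=2; μ^(3)=4/3; μ^(4)=0; μ^(5)=-3

((0, 0, 0, 1, 0, 0); (0, 0, 0, 0, 1, 0); (0, 0, 0, 1, 1, 1); (0, 2, 2, 0, 0, 0); (3, 0, 0, 0, 0, 0))


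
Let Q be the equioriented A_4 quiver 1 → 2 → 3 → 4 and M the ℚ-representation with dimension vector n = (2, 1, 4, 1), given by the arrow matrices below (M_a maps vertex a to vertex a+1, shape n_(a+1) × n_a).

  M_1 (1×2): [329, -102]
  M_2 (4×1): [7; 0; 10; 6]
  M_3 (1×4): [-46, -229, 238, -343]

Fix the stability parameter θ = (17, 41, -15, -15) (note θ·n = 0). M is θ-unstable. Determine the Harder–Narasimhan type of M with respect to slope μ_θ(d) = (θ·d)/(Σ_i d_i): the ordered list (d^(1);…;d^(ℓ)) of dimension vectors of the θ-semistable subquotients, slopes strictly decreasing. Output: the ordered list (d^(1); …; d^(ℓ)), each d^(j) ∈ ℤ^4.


Via rank(M_{q-1}∘⋯∘M_p): M ≅ I[1,1], I[1,3], I[3,3]^2, I[3,4].
μ_θ-semistable layers: μ^(1)=17; μ^(2)=43/3; μ^(3)=-15

((1, 0, 0, 0); (1, 1, 1, 0); (0, 0, 3, 1))


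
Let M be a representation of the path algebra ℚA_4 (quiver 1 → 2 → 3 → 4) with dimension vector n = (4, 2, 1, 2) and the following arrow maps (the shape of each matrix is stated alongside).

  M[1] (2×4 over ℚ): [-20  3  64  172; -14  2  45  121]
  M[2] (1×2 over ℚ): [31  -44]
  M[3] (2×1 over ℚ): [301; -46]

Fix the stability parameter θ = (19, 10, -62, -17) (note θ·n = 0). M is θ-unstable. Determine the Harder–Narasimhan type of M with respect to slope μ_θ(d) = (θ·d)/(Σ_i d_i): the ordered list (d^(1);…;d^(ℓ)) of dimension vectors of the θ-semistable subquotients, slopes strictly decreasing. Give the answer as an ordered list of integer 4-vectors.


Barcode: M ≅ I[1,1]^2, I[1,2], I[1,4], I[4,4]. HN layers by μ_θ (4 steps, strictly decreasing):
  μ^(1)=19; μ^(2)=29/2; μ^(3)=-25/2; μ^(4)=-17

((2, 0, 0, 0); (1, 1, 0, 0); (1, 1, 1, 1); (0, 0, 0, 1))


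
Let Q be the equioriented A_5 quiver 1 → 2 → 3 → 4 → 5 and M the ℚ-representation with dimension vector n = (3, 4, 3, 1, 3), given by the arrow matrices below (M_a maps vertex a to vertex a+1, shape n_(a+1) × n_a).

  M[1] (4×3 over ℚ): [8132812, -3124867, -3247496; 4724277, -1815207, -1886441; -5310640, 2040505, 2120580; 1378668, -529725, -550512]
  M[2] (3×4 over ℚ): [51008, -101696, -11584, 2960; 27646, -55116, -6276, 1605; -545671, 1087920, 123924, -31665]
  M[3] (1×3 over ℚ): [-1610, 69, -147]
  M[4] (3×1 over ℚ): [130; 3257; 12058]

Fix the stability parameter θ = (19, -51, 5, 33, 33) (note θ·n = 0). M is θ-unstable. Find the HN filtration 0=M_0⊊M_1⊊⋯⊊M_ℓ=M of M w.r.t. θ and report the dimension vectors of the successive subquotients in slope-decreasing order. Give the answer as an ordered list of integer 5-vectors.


Interval decomposition of M: I[1,1], I[1,2], I[1,5], I[2,2], I[2,3], I[3,3], I[5,5]^2.
HN type (ℓ=5): μ^(1)=33; μ^(2)=19; μ^(3)=5; μ^(4)=-16; μ^(5)=-51

((0, 0, 0, 1, 3); (1, 0, 0, 0, 0); (0, 0, 3, 0, 0); (2, 2, 0, 0, 0); (0, 2, 0, 0, 0))
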